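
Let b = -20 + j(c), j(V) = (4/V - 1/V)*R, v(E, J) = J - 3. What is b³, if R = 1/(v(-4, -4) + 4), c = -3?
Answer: -205379/27 ≈ -7606.6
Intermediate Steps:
v(E, J) = -3 + J
R = -⅓ (R = 1/((-3 - 4) + 4) = 1/(-7 + 4) = 1/(-3) = -⅓ ≈ -0.33333)
j(V) = -1/V (j(V) = (4/V - 1/V)*(-⅓) = (3/V)*(-⅓) = -1/V)
b = -59/3 (b = -20 - 1/(-3) = -20 - 1*(-⅓) = -20 + ⅓ = -59/3 ≈ -19.667)
b³ = (-59/3)³ = -205379/27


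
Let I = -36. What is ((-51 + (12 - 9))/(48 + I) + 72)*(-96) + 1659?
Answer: -4869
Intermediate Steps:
((-51 + (12 - 9))/(48 + I) + 72)*(-96) + 1659 = ((-51 + (12 - 9))/(48 - 36) + 72)*(-96) + 1659 = ((-51 + 3)/12 + 72)*(-96) + 1659 = (-48*1/12 + 72)*(-96) + 1659 = (-4 + 72)*(-96) + 1659 = 68*(-96) + 1659 = -6528 + 1659 = -4869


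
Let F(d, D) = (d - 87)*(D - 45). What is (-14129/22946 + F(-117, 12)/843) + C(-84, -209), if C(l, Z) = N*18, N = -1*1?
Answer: -68540293/6447826 ≈ -10.630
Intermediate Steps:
F(d, D) = (-87 + d)*(-45 + D)
N = -1
C(l, Z) = -18 (C(l, Z) = -1*18 = -18)
(-14129/22946 + F(-117, 12)/843) + C(-84, -209) = (-14129/22946 + (3915 - 87*12 - 45*(-117) + 12*(-117))/843) - 18 = (-14129*1/22946 + (3915 - 1044 + 5265 - 1404)*(1/843)) - 18 = (-14129/22946 + 6732*(1/843)) - 18 = (-14129/22946 + 2244/281) - 18 = 47520575/6447826 - 18 = -68540293/6447826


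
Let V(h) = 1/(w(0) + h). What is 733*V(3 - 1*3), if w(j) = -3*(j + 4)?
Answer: -733/12 ≈ -61.083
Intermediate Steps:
w(j) = -12 - 3*j (w(j) = -3*(4 + j) = -12 - 3*j)
V(h) = 1/(-12 + h) (V(h) = 1/((-12 - 3*0) + h) = 1/((-12 + 0) + h) = 1/(-12 + h))
733*V(3 - 1*3) = 733/(-12 + (3 - 1*3)) = 733/(-12 + (3 - 3)) = 733/(-12 + 0) = 733/(-12) = 733*(-1/12) = -733/12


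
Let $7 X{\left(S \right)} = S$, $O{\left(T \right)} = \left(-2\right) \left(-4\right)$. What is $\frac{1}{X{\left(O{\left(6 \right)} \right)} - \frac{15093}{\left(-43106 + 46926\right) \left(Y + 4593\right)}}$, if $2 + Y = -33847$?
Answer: $\frac{260768480}{298056337} \approx 0.8749$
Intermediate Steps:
$Y = -33849$ ($Y = -2 - 33847 = -33849$)
$O{\left(T \right)} = 8$
$X{\left(S \right)} = \frac{S}{7}$
$\frac{1}{X{\left(O{\left(6 \right)} \right)} - \frac{15093}{\left(-43106 + 46926\right) \left(Y + 4593\right)}} = \frac{1}{\frac{1}{7} \cdot 8 - \frac{15093}{\left(-43106 + 46926\right) \left(-33849 + 4593\right)}} = \frac{1}{\frac{8}{7} - \frac{15093}{3820 \left(-29256\right)}} = \frac{1}{\frac{8}{7} - \frac{15093}{-111757920}} = \frac{1}{\frac{8}{7} - - \frac{5031}{37252640}} = \frac{1}{\frac{8}{7} + \frac{5031}{37252640}} = \frac{1}{\frac{298056337}{260768480}} = \frac{260768480}{298056337}$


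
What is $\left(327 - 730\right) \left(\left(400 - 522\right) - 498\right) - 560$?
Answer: $249300$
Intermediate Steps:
$\left(327 - 730\right) \left(\left(400 - 522\right) - 498\right) - 560 = \left(327 - 730\right) \left(-122 - 498\right) - 560 = \left(-403\right) \left(-620\right) - 560 = 249860 - 560 = 249300$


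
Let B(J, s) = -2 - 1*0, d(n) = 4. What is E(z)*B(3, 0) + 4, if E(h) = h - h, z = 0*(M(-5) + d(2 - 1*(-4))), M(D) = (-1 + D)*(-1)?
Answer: 4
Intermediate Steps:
B(J, s) = -2 (B(J, s) = -2 + 0 = -2)
M(D) = 1 - D
z = 0 (z = 0*((1 - 1*(-5)) + 4) = 0*((1 + 5) + 4) = 0*(6 + 4) = 0*10 = 0)
E(h) = 0
E(z)*B(3, 0) + 4 = 0*(-2) + 4 = 0 + 4 = 4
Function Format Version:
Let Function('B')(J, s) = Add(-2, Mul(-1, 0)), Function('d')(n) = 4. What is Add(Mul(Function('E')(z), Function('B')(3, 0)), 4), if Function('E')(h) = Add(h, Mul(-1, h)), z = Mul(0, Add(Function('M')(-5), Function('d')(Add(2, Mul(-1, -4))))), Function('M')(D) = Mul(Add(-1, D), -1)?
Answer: 4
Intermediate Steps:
Function('B')(J, s) = -2 (Function('B')(J, s) = Add(-2, 0) = -2)
Function('M')(D) = Add(1, Mul(-1, D))
z = 0 (z = Mul(0, Add(Add(1, Mul(-1, -5)), 4)) = Mul(0, Add(Add(1, 5), 4)) = Mul(0, Add(6, 4)) = Mul(0, 10) = 0)
Function('E')(h) = 0
Add(Mul(Function('E')(z), Function('B')(3, 0)), 4) = Add(Mul(0, -2), 4) = Add(0, 4) = 4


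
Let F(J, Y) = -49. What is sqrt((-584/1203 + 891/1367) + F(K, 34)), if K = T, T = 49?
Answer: 2*I*sqrt(33016237096251)/1644501 ≈ 6.9881*I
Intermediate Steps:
K = 49
sqrt((-584/1203 + 891/1367) + F(K, 34)) = sqrt((-584/1203 + 891/1367) - 49) = sqrt(273545/1644501 - 49) = sqrt(-80307004/1644501) = 2*I*sqrt(33016237096251)/1644501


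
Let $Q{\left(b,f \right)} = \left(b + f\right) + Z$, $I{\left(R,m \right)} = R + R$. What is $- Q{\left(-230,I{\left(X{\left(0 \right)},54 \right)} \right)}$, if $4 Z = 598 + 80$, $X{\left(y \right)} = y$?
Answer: $\frac{121}{2} \approx 60.5$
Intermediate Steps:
$I{\left(R,m \right)} = 2 R$
$Z = \frac{339}{2}$ ($Z = \frac{598 + 80}{4} = \frac{1}{4} \cdot 678 = \frac{339}{2} \approx 169.5$)
$Q{\left(b,f \right)} = \frac{339}{2} + b + f$ ($Q{\left(b,f \right)} = \left(b + f\right) + \frac{339}{2} = \frac{339}{2} + b + f$)
$- Q{\left(-230,I{\left(X{\left(0 \right)},54 \right)} \right)} = - (\frac{339}{2} - 230 + 2 \cdot 0) = - (\frac{339}{2} - 230 + 0) = \left(-1\right) \left(- \frac{121}{2}\right) = \frac{121}{2}$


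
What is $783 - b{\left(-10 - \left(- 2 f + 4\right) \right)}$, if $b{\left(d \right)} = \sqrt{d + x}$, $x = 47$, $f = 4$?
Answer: $783 - \sqrt{41} \approx 776.6$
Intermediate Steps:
$b{\left(d \right)} = \sqrt{47 + d}$ ($b{\left(d \right)} = \sqrt{d + 47} = \sqrt{47 + d}$)
$783 - b{\left(-10 - \left(- 2 f + 4\right) \right)} = 783 - \sqrt{47 - \left(14 - 8\right)} = 783 - \sqrt{47 - 6} = 783 - \sqrt{41}$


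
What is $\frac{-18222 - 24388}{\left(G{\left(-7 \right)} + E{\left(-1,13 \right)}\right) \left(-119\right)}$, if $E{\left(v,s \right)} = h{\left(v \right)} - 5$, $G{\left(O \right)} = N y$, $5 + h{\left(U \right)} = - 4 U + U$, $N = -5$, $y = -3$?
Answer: $\frac{21305}{476} \approx 44.758$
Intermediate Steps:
$h{\left(U \right)} = -5 - 3 U$ ($h{\left(U \right)} = -5 + \left(- 4 U + U\right) = -5 - 3 U$)
$G{\left(O \right)} = 15$ ($G{\left(O \right)} = \left(-5\right) \left(-3\right) = 15$)
$E{\left(v,s \right)} = -10 - 3 v$ ($E{\left(v,s \right)} = \left(-5 - 3 v\right) - 5 = -10 - 3 v$)
$\frac{-18222 - 24388}{\left(G{\left(-7 \right)} + E{\left(-1,13 \right)}\right) \left(-119\right)} = \frac{-18222 - 24388}{\left(15 - 7\right) \left(-119\right)} = - \frac{42610}{\left(15 + \left(-10 + 3\right)\right) \left(-119\right)} = - \frac{42610}{\left(15 - 7\right) \left(-119\right)} = - \frac{42610}{8 \left(-119\right)} = - \frac{42610}{-952} = \left(-42610\right) \left(- \frac{1}{952}\right) = \frac{21305}{476}$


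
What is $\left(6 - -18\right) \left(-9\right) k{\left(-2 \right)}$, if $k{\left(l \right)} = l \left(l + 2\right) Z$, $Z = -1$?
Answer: $0$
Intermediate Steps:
$k{\left(l \right)} = - l \left(2 + l\right)$ ($k{\left(l \right)} = l \left(l + 2\right) \left(-1\right) = l \left(2 + l\right) \left(-1\right) = - l \left(2 + l\right)$)
$\left(6 - -18\right) \left(-9\right) k{\left(-2 \right)} = \left(6 - -18\right) \left(-9\right) \left(\left(-1\right) \left(-2\right) \left(2 - 2\right)\right) = \left(6 + 18\right) \left(-9\right) \left(\left(-1\right) \left(-2\right) 0\right) = 24 \left(-9\right) 0 = \left(-216\right) 0 = 0$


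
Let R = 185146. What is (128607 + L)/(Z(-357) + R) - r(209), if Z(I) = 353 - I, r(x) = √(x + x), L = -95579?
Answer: 8257/46464 - √418 ≈ -20.267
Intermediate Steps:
r(x) = √2*√x (r(x) = √(2*x) = √2*√x)
(128607 + L)/(Z(-357) + R) - r(209) = (128607 - 95579)/((353 - 1*(-357)) + 185146) - √2*√209 = 33028/((353 + 357) + 185146) - √418 = 33028/(710 + 185146) - √418 = 33028/185856 - √418 = 33028*(1/185856) - √418 = 8257/46464 - √418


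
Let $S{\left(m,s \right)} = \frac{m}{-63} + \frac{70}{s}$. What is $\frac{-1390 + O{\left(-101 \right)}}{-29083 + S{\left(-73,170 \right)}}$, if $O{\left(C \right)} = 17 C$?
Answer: $\frac{3327597}{31146211} \approx 0.10684$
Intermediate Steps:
$S{\left(m,s \right)} = \frac{70}{s} - \frac{m}{63}$ ($S{\left(m,s \right)} = m \left(- \frac{1}{63}\right) + \frac{70}{s} = - \frac{m}{63} + \frac{70}{s} = \frac{70}{s} - \frac{m}{63}$)
$\frac{-1390 + O{\left(-101 \right)}}{-29083 + S{\left(-73,170 \right)}} = \frac{-1390 + 17 \left(-101\right)}{-29083 + \left(\frac{70}{170} - - \frac{73}{63}\right)} = \frac{-1390 - 1717}{-29083 + \left(70 \cdot \frac{1}{170} + \frac{73}{63}\right)} = - \frac{3107}{-29083 + \left(\frac{7}{17} + \frac{73}{63}\right)} = - \frac{3107}{-29083 + \frac{1682}{1071}} = - \frac{3107}{- \frac{31146211}{1071}} = \left(-3107\right) \left(- \frac{1071}{31146211}\right) = \frac{3327597}{31146211}$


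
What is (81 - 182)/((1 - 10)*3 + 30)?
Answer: -101/3 ≈ -33.667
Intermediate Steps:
(81 - 182)/((1 - 10)*3 + 30) = -101/(-9*3 + 30) = -101/(-27 + 30) = -101/3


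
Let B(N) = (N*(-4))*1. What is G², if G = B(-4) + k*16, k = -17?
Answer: 65536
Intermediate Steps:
B(N) = -4*N (B(N) = -4*N*1 = -4*N)
G = -256 (G = -4*(-4) - 17*16 = 16 - 272 = -256)
G² = (-256)² = 65536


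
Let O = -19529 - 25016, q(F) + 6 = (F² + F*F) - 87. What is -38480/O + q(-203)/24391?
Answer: 921146561/217299419 ≈ 4.2391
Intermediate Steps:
q(F) = -93 + 2*F² (q(F) = -6 + ((F² + F*F) - 87) = -6 + ((F² + F²) - 87) = -6 + (2*F² - 87) = -6 + (-87 + 2*F²) = -93 + 2*F²)
O = -44545
-38480/O + q(-203)/24391 = -38480/(-44545) + (-93 + 2*(-203)²)/24391 = -38480*(-1/44545) + (-93 + 2*41209)*(1/24391) = 7696/8909 + (-93 + 82418)*(1/24391) = 7696/8909 + 82325*(1/24391) = 7696/8909 + 82325/24391 = 921146561/217299419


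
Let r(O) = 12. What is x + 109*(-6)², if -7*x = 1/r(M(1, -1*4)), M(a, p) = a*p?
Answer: 329615/84 ≈ 3924.0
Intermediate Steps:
x = -1/84 (x = -⅐/12 = -⅐*1/12 = -1/84 ≈ -0.011905)
x + 109*(-6)² = -1/84 + 109*(-6)² = -1/84 + 109*36 = -1/84 + 3924 = 329615/84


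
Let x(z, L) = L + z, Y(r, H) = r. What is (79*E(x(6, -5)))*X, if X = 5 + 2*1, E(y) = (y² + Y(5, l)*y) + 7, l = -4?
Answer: 7189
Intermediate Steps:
E(y) = 7 + y² + 5*y (E(y) = (y² + 5*y) + 7 = 7 + y² + 5*y)
X = 7 (X = 5 + 2 = 7)
(79*E(x(6, -5)))*X = (79*(7 + (-5 + 6)² + 5*(-5 + 6)))*7 = (79*(7 + 1² + 5*1))*7 = (79*(7 + 1 + 5))*7 = (79*13)*7 = 1027*7 = 7189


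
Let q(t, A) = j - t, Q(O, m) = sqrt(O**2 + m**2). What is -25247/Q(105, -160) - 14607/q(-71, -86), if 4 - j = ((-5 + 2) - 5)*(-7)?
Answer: -14607/19 - 25247*sqrt(1465)/7325 ≈ -900.71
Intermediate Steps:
j = -52 (j = 4 - ((-5 + 2) - 5)*(-7) = 4 - (-3 - 5)*(-7) = 4 - (-8)*(-7) = 4 - 1*56 = 4 - 56 = -52)
q(t, A) = -52 - t
-25247/Q(105, -160) - 14607/q(-71, -86) = -25247/sqrt(105**2 + (-160)**2) - 14607/(-52 - 1*(-71)) = -25247/sqrt(11025 + 25600) - 14607/(-52 + 71) = -25247*sqrt(1465)/7325 - 14607/19 = -14607/19 - 25247*sqrt(1465)/7325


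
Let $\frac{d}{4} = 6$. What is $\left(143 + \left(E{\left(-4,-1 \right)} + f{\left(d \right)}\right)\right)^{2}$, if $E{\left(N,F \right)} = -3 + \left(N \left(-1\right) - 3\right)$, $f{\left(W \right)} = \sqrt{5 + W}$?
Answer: $\left(141 + \sqrt{29}\right)^{2} \approx 21429.0$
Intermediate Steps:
$d = 24$ ($d = 4 \cdot 6 = 24$)
$E{\left(N,F \right)} = -6 - N$ ($E{\left(N,F \right)} = -3 - \left(3 + N\right) = -6 - N$)
$\left(143 + \left(E{\left(-4,-1 \right)} + f{\left(d \right)}\right)\right)^{2} = \left(143 + \left(\left(-6 - -4\right) + \sqrt{5 + 24}\right)\right)^{2} = \left(143 + \left(\left(-6 + 4\right) + \sqrt{29}\right)\right)^{2} = \left(143 - \left(2 - \sqrt{29}\right)\right)^{2} = \left(141 + \sqrt{29}\right)^{2}$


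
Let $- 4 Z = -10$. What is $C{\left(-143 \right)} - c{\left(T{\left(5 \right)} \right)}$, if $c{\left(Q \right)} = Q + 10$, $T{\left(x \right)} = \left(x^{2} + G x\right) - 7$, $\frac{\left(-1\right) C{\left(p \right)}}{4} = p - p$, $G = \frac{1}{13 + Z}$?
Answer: $- \frac{878}{31} \approx -28.323$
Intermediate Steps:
$Z = \frac{5}{2}$ ($Z = \left(- \frac{1}{4}\right) \left(-10\right) = \frac{5}{2} \approx 2.5$)
$G = \frac{2}{31}$ ($G = \frac{1}{13 + \frac{5}{2}} = \frac{1}{\frac{31}{2}} = \frac{2}{31} \approx 0.064516$)
$C{\left(p \right)} = 0$ ($C{\left(p \right)} = - 4 \left(p - p\right) = \left(-4\right) 0 = 0$)
$T{\left(x \right)} = -7 + x^{2} + \frac{2 x}{31}$ ($T{\left(x \right)} = \left(x^{2} + \frac{2 x}{31}\right) - 7 = -7 + x^{2} + \frac{2 x}{31}$)
$c{\left(Q \right)} = 10 + Q$
$C{\left(-143 \right)} - c{\left(T{\left(5 \right)} \right)} = 0 - \left(10 + \left(-7 + 5^{2} + \frac{2}{31} \cdot 5\right)\right) = 0 - \left(10 + \left(-7 + 25 + \frac{10}{31}\right)\right) = 0 - \left(10 + \frac{568}{31}\right) = 0 - \frac{878}{31} = - \frac{878}{31}$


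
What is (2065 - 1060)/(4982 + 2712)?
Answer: 1005/7694 ≈ 0.13062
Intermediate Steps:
(2065 - 1060)/(4982 + 2712) = 1005/7694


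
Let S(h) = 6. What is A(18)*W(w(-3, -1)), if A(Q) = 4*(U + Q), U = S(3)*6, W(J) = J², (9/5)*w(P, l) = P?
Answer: 600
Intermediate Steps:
w(P, l) = 5*P/9
U = 36 (U = 6*6 = 36)
A(Q) = 144 + 4*Q (A(Q) = 4*(36 + Q) = 144 + 4*Q)
A(18)*W(w(-3, -1)) = (144 + 4*18)*((5/9)*(-3))² = (144 + 72)*(-5/3)² = 216*(25/9) = 600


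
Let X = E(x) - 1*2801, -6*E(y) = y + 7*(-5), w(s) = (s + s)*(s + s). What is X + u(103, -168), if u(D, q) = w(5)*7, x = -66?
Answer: -12505/6 ≈ -2084.2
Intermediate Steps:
w(s) = 4*s² (w(s) = (2*s)*(2*s) = 4*s²)
u(D, q) = 700 (u(D, q) = (4*5²)*7 = (4*25)*7 = 100*7 = 700)
E(y) = 35/6 - y/6 (E(y) = -(y + 7*(-5))/6 = -(y - 35)/6 = -(-35 + y)/6 = 35/6 - y/6)
X = -16705/6 (X = (35/6 - ⅙*(-66)) - 1*2801 = (35/6 + 11) - 2801 = 101/6 - 2801 = -16705/6 ≈ -2784.2)
X + u(103, -168) = -16705/6 + 700 = -12505/6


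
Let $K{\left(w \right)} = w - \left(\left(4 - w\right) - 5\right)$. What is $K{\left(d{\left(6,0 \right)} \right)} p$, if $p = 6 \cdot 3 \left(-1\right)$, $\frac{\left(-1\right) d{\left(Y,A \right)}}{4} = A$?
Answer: $-18$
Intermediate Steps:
$d{\left(Y,A \right)} = - 4 A$
$K{\left(w \right)} = 1 + 2 w$ ($K{\left(w \right)} = w - \left(-1 - w\right) = w + \left(1 + w\right) = 1 + 2 w$)
$p = -18$ ($p = 18 \left(-1\right) = -18$)
$K{\left(d{\left(6,0 \right)} \right)} p = \left(1 + 2 \left(\left(-4\right) 0\right)\right) \left(-18\right) = \left(1 + 2 \cdot 0\right) \left(-18\right) = \left(1 + 0\right) \left(-18\right) = 1 \left(-18\right) = -18$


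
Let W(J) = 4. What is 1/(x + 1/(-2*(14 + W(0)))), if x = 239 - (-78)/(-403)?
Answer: 1116/266477 ≈ 0.0041880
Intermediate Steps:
x = 7403/31 (x = 239 - (-78)*(-1)/403 = 239 - 1*6/31 = 239 - 6/31 = 7403/31 ≈ 238.81)
1/(x + 1/(-2*(14 + W(0)))) = 1/(7403/31 + 1/(-2*(14 + 4))) = 1/(7403/31 + 1/(-2*18)) = 1/(7403/31 + 1/(-36)) = 1/(7403/31 - 1/36) = 1/(266477/1116) = 1116/266477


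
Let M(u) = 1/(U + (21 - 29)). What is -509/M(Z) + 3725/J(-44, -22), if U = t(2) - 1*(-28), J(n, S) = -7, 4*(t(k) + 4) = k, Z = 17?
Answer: -125029/14 ≈ -8930.6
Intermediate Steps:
t(k) = -4 + k/4
U = 49/2 (U = (-4 + (¼)*2) - 1*(-28) = (-4 + ½) + 28 = -7/2 + 28 = 49/2 ≈ 24.500)
M(u) = 2/33 (M(u) = 1/(49/2 + (21 - 29)) = 1/(49/2 - 8) = 1/(33/2) = 2/33)
-509/M(Z) + 3725/J(-44, -22) = -509/2/33 + 3725/(-7) = -509*33/2 + 3725*(-⅐) = -16797/2 - 3725/7 = -125029/14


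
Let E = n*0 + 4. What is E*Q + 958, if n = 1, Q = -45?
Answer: 778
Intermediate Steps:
E = 4 (E = 1*0 + 4 = 0 + 4 = 4)
E*Q + 958 = 4*(-45) + 958 = -180 + 958 = 778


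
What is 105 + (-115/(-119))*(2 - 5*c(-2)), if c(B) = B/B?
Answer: 12150/119 ≈ 102.10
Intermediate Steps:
c(B) = 1
105 + (-115/(-119))*(2 - 5*c(-2)) = 105 + (-115/(-119))*(2 - 5*1) = 105 + (-115*(-1/119))*(2 - 5) = 105 + (115/119)*(-3) = 105 - 345/119 = 12150/119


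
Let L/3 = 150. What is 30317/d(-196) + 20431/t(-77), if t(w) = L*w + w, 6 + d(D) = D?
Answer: -1056945521/7014854 ≈ -150.67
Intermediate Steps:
L = 450 (L = 3*150 = 450)
d(D) = -6 + D
t(w) = 451*w (t(w) = 450*w + w = 451*w)
30317/d(-196) + 20431/t(-77) = 30317/(-6 - 196) + 20431/((451*(-77))) = 30317/(-202) + 20431/(-34727) = 30317*(-1/202) + 20431*(-1/34727) = -30317/202 - 20431/34727 = -1056945521/7014854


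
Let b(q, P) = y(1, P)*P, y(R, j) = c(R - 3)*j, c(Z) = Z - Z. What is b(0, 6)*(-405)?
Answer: 0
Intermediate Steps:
c(Z) = 0
y(R, j) = 0 (y(R, j) = 0*j = 0)
b(q, P) = 0 (b(q, P) = 0*P = 0)
b(0, 6)*(-405) = 0*(-405) = 0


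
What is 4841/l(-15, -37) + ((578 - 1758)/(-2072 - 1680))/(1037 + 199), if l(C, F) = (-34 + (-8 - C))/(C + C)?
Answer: 18708335845/3478104 ≈ 5378.9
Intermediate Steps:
l(C, F) = (-42 - C)/(2*C) (l(C, F) = (-42 - C)/((2*C)) = (-42 - C)*(1/(2*C)) = (-42 - C)/(2*C))
4841/l(-15, -37) + ((578 - 1758)/(-2072 - 1680))/(1037 + 199) = 4841/(((½)*(-42 - 1*(-15))/(-15))) + ((578 - 1758)/(-2072 - 1680))/(1037 + 199) = 4841/(((½)*(-1/15)*(-42 + 15))) - 1180/(-3752)/1236 = 4841/(((½)*(-1/15)*(-27))) - 1180*(-1/3752)*(1/1236) = 4841/(9/10) + (295/938)*(1/1236) = 4841*(10/9) + 295/1159368 = 48410/9 + 295/1159368 = 18708335845/3478104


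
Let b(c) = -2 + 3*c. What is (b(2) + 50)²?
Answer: 2916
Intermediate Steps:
(b(2) + 50)² = ((-2 + 3*2) + 50)² = ((-2 + 6) + 50)² = (4 + 50)² = 54² = 2916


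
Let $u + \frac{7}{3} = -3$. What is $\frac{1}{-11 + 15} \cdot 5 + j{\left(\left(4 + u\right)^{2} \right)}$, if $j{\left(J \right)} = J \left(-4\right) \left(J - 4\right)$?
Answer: $\frac{5525}{324} \approx 17.052$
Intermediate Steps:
$u = - \frac{16}{3}$ ($u = - \frac{7}{3} - 3 = - \frac{16}{3} \approx -5.3333$)
$j{\left(J \right)} = - 4 J \left(-4 + J\right)$
$\frac{1}{-11 + 15} \cdot 5 + j{\left(\left(4 + u\right)^{2} \right)} = \frac{1}{-11 + 15} \cdot 5 + 4 \left(4 - \frac{16}{3}\right)^{2} \left(4 - \left(4 - \frac{16}{3}\right)^{2}\right) = \frac{1}{4} \cdot 5 + 4 \left(- \frac{4}{3}\right)^{2} \left(4 - \left(- \frac{4}{3}\right)^{2}\right) = \frac{1}{4} \cdot 5 + 4 \cdot \frac{16}{9} \left(4 - \frac{16}{9}\right) = \frac{5}{4} + 4 \cdot \frac{16}{9} \left(4 - \frac{16}{9}\right) = \frac{5}{4} + 4 \cdot \frac{16}{9} \cdot \frac{20}{9} = \frac{5}{4} + \frac{1280}{81} = \frac{5525}{324}$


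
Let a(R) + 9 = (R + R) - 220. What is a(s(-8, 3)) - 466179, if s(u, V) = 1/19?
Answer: -8861750/19 ≈ -4.6641e+5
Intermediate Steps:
s(u, V) = 1/19
a(R) = -229 + 2*R (a(R) = -9 + ((R + R) - 220) = -9 + (2*R - 220) = -9 + (-220 + 2*R) = -229 + 2*R)
a(s(-8, 3)) - 466179 = (-229 + 2*(1/19)) - 466179 = (-229 + 2/19) - 466179 = -4349/19 - 466179 = -8861750/19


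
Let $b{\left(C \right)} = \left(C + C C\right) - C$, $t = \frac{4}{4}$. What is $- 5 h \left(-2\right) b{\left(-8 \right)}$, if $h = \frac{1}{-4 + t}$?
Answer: $- \frac{640}{3} \approx -213.33$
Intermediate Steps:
$t = 1$ ($t = 4 \cdot \frac{1}{4} = 1$)
$h = - \frac{1}{3}$ ($h = \frac{1}{-4 + 1} = \frac{1}{-3} = - \frac{1}{3} \approx -0.33333$)
$b{\left(C \right)} = C^{2}$ ($b{\left(C \right)} = \left(C + C^{2}\right) - C = C^{2}$)
$- 5 h \left(-2\right) b{\left(-8 \right)} = \left(-5\right) \left(- \frac{1}{3}\right) \left(-2\right) \left(-8\right)^{2} = \frac{5}{3} \left(-2\right) 64 = \left(- \frac{10}{3}\right) 64 = - \frac{640}{3}$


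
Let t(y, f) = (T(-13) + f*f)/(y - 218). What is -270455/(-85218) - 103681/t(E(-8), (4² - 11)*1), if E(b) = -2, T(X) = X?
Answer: 161984207185/85218 ≈ 1.9008e+6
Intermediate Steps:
t(y, f) = (-13 + f²)/(-218 + y) (t(y, f) = (-13 + f*f)/(y - 218) = (-13 + f²)/(-218 + y))
-270455/(-85218) - 103681/t(E(-8), (4² - 11)*1) = -270455/(-85218) - 103681*(-218 - 2)/(-13 + ((4² - 11)*1)²) = -270455*(-1/85218) - 103681*(-220/(-13 + ((16 - 11)*1)²)) = 270455/85218 - 103681*(-220/(-13 + (5*1)²)) = 270455/85218 - 103681*(-220/(-13 + 5²)) = 270455/85218 - 103681*(-220/(-13 + 25)) = 270455/85218 - 103681/((-1/220*12)) = 270455/85218 - 103681/(-3/55) = 270455/85218 - 103681*(-55/3) = 270455/85218 + 5702455/3 = 161984207185/85218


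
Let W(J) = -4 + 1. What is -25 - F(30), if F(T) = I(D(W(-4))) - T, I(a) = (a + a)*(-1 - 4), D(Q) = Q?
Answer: -25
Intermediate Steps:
W(J) = -3
I(a) = -10*a (I(a) = (2*a)*(-5) = -10*a)
F(T) = 30 - T (F(T) = -10*(-3) - T = 30 - T)
-25 - F(30) = -25 - (30 - 1*30) = -25 - (30 - 30) = -25 - 1*0 = -25 + 0 = -25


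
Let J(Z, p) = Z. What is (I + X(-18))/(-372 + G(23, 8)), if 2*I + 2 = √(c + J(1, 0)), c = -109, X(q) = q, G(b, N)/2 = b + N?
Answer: 19/310 - 3*I*√3/310 ≈ 0.06129 - 0.016762*I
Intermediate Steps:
G(b, N) = 2*N + 2*b (G(b, N) = 2*(b + N) = 2*(N + b) = 2*N + 2*b)
I = -1 + 3*I*√3 (I = -1 + √(-109 + 1)/2 = -1 + √(-108)/2 = -1 + (6*I*√3)/2 = -1 + 3*I*√3 ≈ -1.0 + 5.1962*I)
(I + X(-18))/(-372 + G(23, 8)) = ((-1 + 3*I*√3) - 18)/(-372 + (2*8 + 2*23)) = (-19 + 3*I*√3)/(-372 + (16 + 46)) = (-19 + 3*I*√3)/(-372 + 62) = (-19 + 3*I*√3)/(-310) = (-19 + 3*I*√3)*(-1/310) = 19/310 - 3*I*√3/310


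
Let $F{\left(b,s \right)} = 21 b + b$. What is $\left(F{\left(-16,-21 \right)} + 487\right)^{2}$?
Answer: $18225$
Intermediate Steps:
$F{\left(b,s \right)} = 22 b$
$\left(F{\left(-16,-21 \right)} + 487\right)^{2} = \left(22 \left(-16\right) + 487\right)^{2} = \left(-352 + 487\right)^{2} = 135^{2} = 18225$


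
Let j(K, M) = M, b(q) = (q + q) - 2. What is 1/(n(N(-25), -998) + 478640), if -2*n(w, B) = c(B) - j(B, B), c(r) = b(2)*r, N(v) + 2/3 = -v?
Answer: 1/479139 ≈ 2.0871e-6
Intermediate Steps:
b(q) = -2 + 2*q (b(q) = 2*q - 2 = -2 + 2*q)
N(v) = -⅔ - v
c(r) = 2*r (c(r) = (-2 + 2*2)*r = (-2 + 4)*r = 2*r)
n(w, B) = -B/2 (n(w, B) = -(2*B - B)/2 = -B/2)
1/(n(N(-25), -998) + 478640) = 1/(-½*(-998) + 478640) = 1/(499 + 478640) = 1/479139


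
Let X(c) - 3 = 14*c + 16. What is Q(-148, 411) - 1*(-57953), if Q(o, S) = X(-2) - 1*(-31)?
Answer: 57975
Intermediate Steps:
X(c) = 19 + 14*c (X(c) = 3 + (14*c + 16) = 3 + (16 + 14*c) = 19 + 14*c)
Q(o, S) = 22 (Q(o, S) = (19 + 14*(-2)) - 1*(-31) = (19 - 28) + 31 = -9 + 31 = 22)
Q(-148, 411) - 1*(-57953) = 22 - 1*(-57953) = 22 + 57953 = 57975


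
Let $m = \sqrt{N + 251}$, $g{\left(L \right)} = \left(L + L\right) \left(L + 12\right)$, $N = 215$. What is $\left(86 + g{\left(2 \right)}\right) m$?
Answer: $142 \sqrt{466} \approx 3065.4$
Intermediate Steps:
$g{\left(L \right)} = 2 L \left(12 + L\right)$
$m = \sqrt{466}$ ($m = \sqrt{215 + 251} = \sqrt{466} \approx 21.587$)
$\left(86 + g{\left(2 \right)}\right) m = \left(86 + 2 \cdot 2 \left(12 + 2\right)\right) \sqrt{466} = \left(86 + 2 \cdot 2 \cdot 14\right) \sqrt{466} = \left(86 + 56\right) \sqrt{466} = 142 \sqrt{466}$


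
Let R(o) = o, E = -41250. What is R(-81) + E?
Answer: -41331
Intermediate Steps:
R(-81) + E = -81 - 41250 = -41331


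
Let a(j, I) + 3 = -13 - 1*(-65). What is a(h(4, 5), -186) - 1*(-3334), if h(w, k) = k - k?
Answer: 3383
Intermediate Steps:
h(w, k) = 0
a(j, I) = 49 (a(j, I) = -3 + (-13 - 1*(-65)) = -3 + (-13 + 65) = -3 + 52 = 49)
a(h(4, 5), -186) - 1*(-3334) = 49 - 1*(-3334) = 49 + 3334 = 3383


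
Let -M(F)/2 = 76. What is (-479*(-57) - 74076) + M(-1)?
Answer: -46925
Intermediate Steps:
M(F) = -152 (M(F) = -2*76 = -152)
(-479*(-57) - 74076) + M(-1) = (-479*(-57) - 74076) - 152 = (27303 - 74076) - 152 = -46773 - 152 = -46925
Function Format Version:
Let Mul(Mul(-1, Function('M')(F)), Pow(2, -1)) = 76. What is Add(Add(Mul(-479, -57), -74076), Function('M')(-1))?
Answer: -46925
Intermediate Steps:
Function('M')(F) = -152 (Function('M')(F) = Mul(-2, 76) = -152)
Add(Add(Mul(-479, -57), -74076), Function('M')(-1)) = Add(Add(Mul(-479, -57), -74076), -152) = Add(Add(27303, -74076), -152) = Add(-46773, -152) = -46925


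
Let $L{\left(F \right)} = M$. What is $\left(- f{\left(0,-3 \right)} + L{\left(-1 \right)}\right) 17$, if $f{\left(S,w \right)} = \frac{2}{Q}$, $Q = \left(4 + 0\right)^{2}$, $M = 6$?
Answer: $\frac{799}{8} \approx 99.875$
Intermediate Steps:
$L{\left(F \right)} = 6$
$Q = 16$ ($Q = 4^{2} = 16$)
$f{\left(S,w \right)} = \frac{1}{8}$ ($f{\left(S,w \right)} = \frac{2}{16} = 2 \cdot \frac{1}{16} = \frac{1}{8}$)
$\left(- f{\left(0,-3 \right)} + L{\left(-1 \right)}\right) 17 = \left(\left(-1\right) \frac{1}{8} + 6\right) 17 = \left(- \frac{1}{8} + 6\right) 17 = \frac{47}{8} \cdot 17 = \frac{799}{8}$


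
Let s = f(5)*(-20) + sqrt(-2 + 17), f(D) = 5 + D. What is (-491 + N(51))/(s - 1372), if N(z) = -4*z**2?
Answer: 5708980/823723 + 10895*sqrt(15)/2471169 ≈ 6.9478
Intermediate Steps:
s = -200 + sqrt(15) (s = (5 + 5)*(-20) + sqrt(-2 + 17) = 10*(-20) + sqrt(15) = -200 + sqrt(15) ≈ -196.13)
(-491 + N(51))/(s - 1372) = (-491 - 4*51**2)/((-200 + sqrt(15)) - 1372) = (-491 - 4*2601)/(-1572 + sqrt(15)) = (-491 - 10404)/(-1572 + sqrt(15)) = -10895/(-1572 + sqrt(15))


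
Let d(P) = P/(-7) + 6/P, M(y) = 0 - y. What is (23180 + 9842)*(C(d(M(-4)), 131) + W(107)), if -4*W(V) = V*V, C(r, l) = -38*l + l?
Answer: -509149707/2 ≈ -2.5457e+8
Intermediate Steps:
M(y) = -y
d(P) = 6/P - P/7 (d(P) = P*(-1/7) + 6/P = -P/7 + 6/P = 6/P - P/7)
C(r, l) = -37*l
W(V) = -V**2/4 (W(V) = -V*V/4 = -V**2/4)
(23180 + 9842)*(C(d(M(-4)), 131) + W(107)) = (23180 + 9842)*(-37*131 - 1/4*107**2) = 33022*(-4847 - 1/4*11449) = 33022*(-4847 - 11449/4) = 33022*(-30837/4) = -509149707/2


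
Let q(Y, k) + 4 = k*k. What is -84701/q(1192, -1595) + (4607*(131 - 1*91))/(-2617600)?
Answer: -17263138187/166480734240 ≈ -0.10369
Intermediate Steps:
q(Y, k) = -4 + k² (q(Y, k) = -4 + k*k = -4 + k²)
-84701/q(1192, -1595) + (4607*(131 - 1*91))/(-2617600) = -84701/(-4 + (-1595)²) + (4607*(131 - 1*91))/(-2617600) = -84701/(-4 + 2544025) + (4607*(131 - 91))*(-1/2617600) = -84701/2544021 + (4607*40)*(-1/2617600) = -84701*1/2544021 + 184280*(-1/2617600) = -84701/2544021 - 4607/65440 = -17263138187/166480734240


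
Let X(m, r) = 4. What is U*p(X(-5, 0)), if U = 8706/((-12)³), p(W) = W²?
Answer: -1451/18 ≈ -80.611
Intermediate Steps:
U = -1451/288 (U = 8706/(-1728) = 8706*(-1/1728) = -1451/288 ≈ -5.0382)
U*p(X(-5, 0)) = -1451/288*4² = -1451/288*16 = -1451/18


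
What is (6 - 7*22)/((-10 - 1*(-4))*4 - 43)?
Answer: 148/67 ≈ 2.2090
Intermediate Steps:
(6 - 7*22)/((-10 - 1*(-4))*4 - 43) = (6 - 154)/((-10 + 4)*4 - 43) = -148/(-6*4 - 43) = -148/(-24 - 43) = -148/(-67) = -148*(-1/67) = 148/67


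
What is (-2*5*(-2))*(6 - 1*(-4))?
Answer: 200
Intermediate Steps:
(-2*5*(-2))*(6 - 1*(-4)) = (-10*(-2))*(6 + 4) = 20*10 = 200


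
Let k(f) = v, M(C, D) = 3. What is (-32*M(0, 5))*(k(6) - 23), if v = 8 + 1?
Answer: 1344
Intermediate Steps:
v = 9
k(f) = 9
(-32*M(0, 5))*(k(6) - 23) = (-32*3)*(9 - 23) = -96*(-14) = 1344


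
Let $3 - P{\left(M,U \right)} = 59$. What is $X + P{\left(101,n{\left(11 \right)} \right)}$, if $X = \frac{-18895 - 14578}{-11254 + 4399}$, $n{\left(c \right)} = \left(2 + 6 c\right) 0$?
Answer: $- \frac{350407}{6855} \approx -51.117$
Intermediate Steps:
$n{\left(c \right)} = 0$
$P{\left(M,U \right)} = -56$ ($P{\left(M,U \right)} = 3 - 59 = -56$)
$X = \frac{33473}{6855}$ ($X = - \frac{33473}{-6855} = \left(-33473\right) \left(- \frac{1}{6855}\right) = \frac{33473}{6855} \approx 4.883$)
$X + P{\left(101,n{\left(11 \right)} \right)} = \frac{33473}{6855} - 56 = - \frac{350407}{6855}$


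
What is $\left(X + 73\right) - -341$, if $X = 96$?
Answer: $510$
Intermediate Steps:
$\left(X + 73\right) - -341 = \left(96 + 73\right) - -341 = 169 + 341 = 510$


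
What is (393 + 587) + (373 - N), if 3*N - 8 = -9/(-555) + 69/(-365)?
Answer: 54711089/40515 ≈ 1350.4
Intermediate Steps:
N = 105706/40515 (N = 8/3 + (-9/(-555) + 69/(-365))/3 = 8/3 + (-9*(-1/555) + 69*(-1/365))/3 = 8/3 + (3/185 - 69/365)/3 = 8/3 + (⅓)*(-2334/13505) = 8/3 - 778/13505 = 105706/40515 ≈ 2.6091)
(393 + 587) + (373 - N) = (393 + 587) + (373 - 1*105706/40515) = 980 + (373 - 105706/40515) = 980 + 15006389/40515 = 54711089/40515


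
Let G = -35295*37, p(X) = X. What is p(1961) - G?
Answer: 1307876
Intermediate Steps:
G = -1305915 (G = -905*1443 = -1305915)
p(1961) - G = 1961 - 1*(-1305915) = 1961 + 1305915 = 1307876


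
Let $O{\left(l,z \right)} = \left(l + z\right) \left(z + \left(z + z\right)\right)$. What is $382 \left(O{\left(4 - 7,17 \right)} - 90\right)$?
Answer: $238368$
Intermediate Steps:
$O{\left(l,z \right)} = 3 z \left(l + z\right)$ ($O{\left(l,z \right)} = \left(l + z\right) \left(z + 2 z\right) = \left(l + z\right) 3 z = 3 z \left(l + z\right)$)
$382 \left(O{\left(4 - 7,17 \right)} - 90\right) = 382 \left(3 \cdot 17 \left(\left(4 - 7\right) + 17\right) - 90\right) = 382 \left(3 \cdot 17 \left(-3 + 17\right) - 90\right) = 382 \left(3 \cdot 17 \cdot 14 - 90\right) = 382 \left(714 - 90\right) = 382 \cdot 624 = 238368$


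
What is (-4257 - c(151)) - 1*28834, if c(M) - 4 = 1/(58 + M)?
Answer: -6916856/209 ≈ -33095.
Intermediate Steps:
c(M) = 4 + 1/(58 + M)
(-4257 - c(151)) - 1*28834 = (-4257 - (233 + 4*151)/(58 + 151)) - 1*28834 = (-4257 - (233 + 604)/209) - 28834 = (-4257 - 837/209) - 28834 = -890550/209 - 28834 = -6916856/209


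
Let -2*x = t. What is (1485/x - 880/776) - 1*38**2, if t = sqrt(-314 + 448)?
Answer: -140178/97 - 1485*sqrt(134)/67 ≈ -1701.7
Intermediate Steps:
t = sqrt(134) ≈ 11.576
x = -sqrt(134)/2 ≈ -5.7879
(1485/x - 880/776) - 1*38**2 = (1485/((-sqrt(134)/2)) - 880/776) - 1*38**2 = (1485*(-sqrt(134)/67) - 880*1/776) - 1*1444 = (-1485*sqrt(134)/67 - 110/97) - 1444 = (-110/97 - 1485*sqrt(134)/67) - 1444 = -140178/97 - 1485*sqrt(134)/67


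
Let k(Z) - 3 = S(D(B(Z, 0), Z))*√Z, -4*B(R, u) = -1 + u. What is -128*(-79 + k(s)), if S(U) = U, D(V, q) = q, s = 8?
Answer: 9728 - 2048*√2 ≈ 6831.7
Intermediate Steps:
B(R, u) = ¼ - u/4 (B(R, u) = -(-1 + u)/4 = ¼ - u/4)
k(Z) = 3 + Z^(3/2) (k(Z) = 3 + Z*√Z = 3 + Z^(3/2))
-128*(-79 + k(s)) = -128*(-79 + (3 + 8^(3/2))) = -128*(-79 + (3 + 16*√2)) = -128*(-76 + 16*√2) = 9728 - 2048*√2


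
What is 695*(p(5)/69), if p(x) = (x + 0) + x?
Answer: 6950/69 ≈ 100.72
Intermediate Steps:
p(x) = 2*x (p(x) = x + x = 2*x)
695*(p(5)/69) = 695*((2*5)/69) = 695*(10*(1/69)) = 695*(10/69) = 6950/69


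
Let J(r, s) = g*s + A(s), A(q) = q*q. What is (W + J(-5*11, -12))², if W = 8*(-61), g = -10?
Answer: 50176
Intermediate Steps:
A(q) = q²
J(r, s) = s² - 10*s (J(r, s) = -10*s + s² = s² - 10*s)
W = -488
(W + J(-5*11, -12))² = (-488 - 12*(-10 - 12))² = (-488 - 12*(-22))² = (-488 + 264)² = (-224)² = 50176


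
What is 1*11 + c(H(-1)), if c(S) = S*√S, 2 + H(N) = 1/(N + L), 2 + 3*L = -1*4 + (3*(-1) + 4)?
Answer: 11 - 19*I*√38/32 ≈ 11.0 - 3.6601*I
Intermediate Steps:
L = -5/3 (L = -⅔ + (-1*4 + (3*(-1) + 4))/3 = -⅔ + (-4 + (-3 + 4))/3 = -⅔ + (-4 + 1)/3 = -⅔ + (⅓)*(-3) = -⅔ - 1 = -5/3 ≈ -1.6667)
H(N) = -2 + 1/(-5/3 + N) (H(N) = -2 + 1/(N - 5/3) = -2 + 1/(-5/3 + N))
c(S) = S^(3/2)
1*11 + c(H(-1)) = 1*11 + ((13 - 6*(-1))/(-5 + 3*(-1)))^(3/2) = 11 + ((13 + 6)/(-5 - 3))^(3/2) = 11 + (19/(-8))^(3/2) = 11 + (-⅛*19)^(3/2) = 11 + (-19/8)^(3/2) = 11 - 19*I*√38/32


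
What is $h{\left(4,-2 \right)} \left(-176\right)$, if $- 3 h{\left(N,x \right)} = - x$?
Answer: $\frac{352}{3} \approx 117.33$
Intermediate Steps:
$h{\left(N,x \right)} = \frac{x}{3}$ ($h{\left(N,x \right)} = - \frac{\left(-1\right) x}{3} = \frac{x}{3}$)
$h{\left(4,-2 \right)} \left(-176\right) = \frac{1}{3} \left(-2\right) \left(-176\right) = \left(- \frac{2}{3}\right) \left(-176\right) = \frac{352}{3}$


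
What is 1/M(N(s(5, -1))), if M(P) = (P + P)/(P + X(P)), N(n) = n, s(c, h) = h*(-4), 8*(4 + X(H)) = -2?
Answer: -1/32 ≈ -0.031250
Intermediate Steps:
X(H) = -17/4 (X(H) = -4 + (1/8)*(-2) = -4 - 1/4 = -17/4)
s(c, h) = -4*h
M(P) = 2*P/(-17/4 + P) (M(P) = (P + P)/(P - 17/4) = (2*P)/(-17/4 + P) = 2*P/(-17/4 + P))
1/M(N(s(5, -1))) = 1/(8*(-4*(-1))/(-17 + 4*(-4*(-1)))) = 1/(8*4/(-17 + 4*4)) = 1/(8*4/(-17 + 16)) = 1/(8*4/(-1)) = 1/(8*4*(-1)) = 1/(-32) = -1/32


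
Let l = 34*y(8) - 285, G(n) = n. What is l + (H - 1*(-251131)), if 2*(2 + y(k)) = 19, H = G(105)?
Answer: 251206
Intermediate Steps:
H = 105
y(k) = 15/2 (y(k) = -2 + (½)*19 = -2 + 19/2 = 15/2)
l = -30 (l = 34*(15/2) - 285 = 255 - 285 = -30)
l + (H - 1*(-251131)) = -30 + (105 - 1*(-251131)) = -30 + (105 + 251131) = -30 + 251236 = 251206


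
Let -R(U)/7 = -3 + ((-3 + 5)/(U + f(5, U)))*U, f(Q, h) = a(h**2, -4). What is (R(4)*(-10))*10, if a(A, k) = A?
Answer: -1820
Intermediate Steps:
f(Q, h) = h**2
R(U) = 21 - 14*U/(U + U**2) (R(U) = -7*(-3 + ((-3 + 5)/(U + U**2))*U) = -7*(-3 + (2/(U + U**2))*U) = -7*(-3 + 2*U/(U + U**2)) = 21 - 14*U/(U + U**2))
(R(4)*(-10))*10 = ((7*(1 + 3*4)/(1 + 4))*(-10))*10 = ((7*(1 + 12)/5)*(-10))*10 = ((7*(1/5)*13)*(-10))*10 = ((91/5)*(-10))*10 = -182*10 = -1820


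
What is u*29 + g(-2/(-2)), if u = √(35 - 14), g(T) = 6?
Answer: 6 + 29*√21 ≈ 138.89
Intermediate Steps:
u = √21 ≈ 4.5826
u*29 + g(-2/(-2)) = √21*29 + 6 = 29*√21 + 6 = 6 + 29*√21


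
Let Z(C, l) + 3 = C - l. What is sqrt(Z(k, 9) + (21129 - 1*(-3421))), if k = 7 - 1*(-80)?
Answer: 5*sqrt(985) ≈ 156.92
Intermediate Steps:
k = 87 (k = 7 + 80 = 87)
Z(C, l) = -3 + C - l (Z(C, l) = -3 + (C - l) = -3 + C - l)
sqrt(Z(k, 9) + (21129 - 1*(-3421))) = sqrt((-3 + 87 - 1*9) + (21129 - 1*(-3421))) = sqrt((-3 + 87 - 9) + (21129 + 3421)) = sqrt(75 + 24550) = sqrt(24625) = 5*sqrt(985)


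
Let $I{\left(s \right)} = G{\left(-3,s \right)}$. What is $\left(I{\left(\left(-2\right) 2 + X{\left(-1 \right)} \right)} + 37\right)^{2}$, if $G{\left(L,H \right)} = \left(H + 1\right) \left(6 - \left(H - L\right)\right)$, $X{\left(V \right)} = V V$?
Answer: $625$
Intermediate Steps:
$X{\left(V \right)} = V^{2}$
$G{\left(L,H \right)} = \left(1 + H\right) \left(6 + L - H\right)$
$I{\left(s \right)} = 3 - s^{2} + 2 s$ ($I{\left(s \right)} = 6 - 3 - s^{2} + 5 s + s \left(-3\right) = 6 - 3 - s^{2} + 5 s - 3 s = 3 - s^{2} + 2 s$)
$\left(I{\left(\left(-2\right) 2 + X{\left(-1 \right)} \right)} + 37\right)^{2} = \left(\left(3 - \left(\left(-2\right) 2 + \left(-1\right)^{2}\right)^{2} + 2 \left(\left(-2\right) 2 + \left(-1\right)^{2}\right)\right) + 37\right)^{2} = \left(\left(3 - \left(-4 + 1\right)^{2} + 2 \left(-4 + 1\right)\right) + 37\right)^{2} = \left(\left(3 - \left(-3\right)^{2} + 2 \left(-3\right)\right) + 37\right)^{2} = \left(\left(3 - 9 - 6\right) + 37\right)^{2} = \left(-12 + 37\right)^{2} = 25^{2} = 625$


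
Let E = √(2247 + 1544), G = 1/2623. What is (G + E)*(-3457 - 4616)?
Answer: -8073/2623 - 8073*√3791 ≈ -4.9707e+5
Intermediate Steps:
G = 1/2623 ≈ 0.00038124
E = √3791 ≈ 61.571
(G + E)*(-3457 - 4616) = (1/2623 + √3791)*(-3457 - 4616) = (1/2623 + √3791)*(-8073) = -8073/2623 - 8073*√3791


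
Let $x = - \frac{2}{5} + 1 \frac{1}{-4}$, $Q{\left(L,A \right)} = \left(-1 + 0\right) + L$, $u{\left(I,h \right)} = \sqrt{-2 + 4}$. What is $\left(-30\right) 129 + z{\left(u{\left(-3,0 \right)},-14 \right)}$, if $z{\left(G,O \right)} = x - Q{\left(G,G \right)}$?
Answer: $- \frac{77393}{20} - \sqrt{2} \approx -3871.1$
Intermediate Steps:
$u{\left(I,h \right)} = \sqrt{2}$
$Q{\left(L,A \right)} = -1 + L$
$x = - \frac{13}{20}$ ($x = \left(-2\right) \frac{1}{5} + 1 \left(- \frac{1}{4}\right) = - \frac{2}{5} - \frac{1}{4} = - \frac{13}{20} \approx -0.65$)
$z{\left(G,O \right)} = \frac{7}{20} - G$ ($z{\left(G,O \right)} = - \frac{13}{20} - \left(-1 + G\right) = \frac{7}{20} - G$)
$\left(-30\right) 129 + z{\left(u{\left(-3,0 \right)},-14 \right)} = \left(-30\right) 129 + \left(\frac{7}{20} - \sqrt{2}\right) = -3870 + \left(\frac{7}{20} - \sqrt{2}\right) = - \frac{77393}{20} - \sqrt{2}$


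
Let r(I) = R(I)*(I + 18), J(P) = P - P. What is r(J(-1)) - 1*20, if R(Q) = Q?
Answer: -20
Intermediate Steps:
J(P) = 0
r(I) = I*(18 + I) (r(I) = I*(I + 18) = I*(18 + I))
r(J(-1)) - 1*20 = 0*(18 + 0) - 1*20 = 0*18 - 20 = 0 - 20 = -20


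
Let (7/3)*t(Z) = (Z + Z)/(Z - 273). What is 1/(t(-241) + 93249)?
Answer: 1799/167755674 ≈ 1.0724e-5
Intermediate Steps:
t(Z) = 6*Z/(7*(-273 + Z)) (t(Z) = 3*((Z + Z)/(Z - 273))/7 = 3*((2*Z)/(-273 + Z))/7 = 3*(2*Z/(-273 + Z))/7 = 6*Z/(7*(-273 + Z)))
1/(t(-241) + 93249) = 1/((6/7)*(-241)/(-273 - 241) + 93249) = 1/((6/7)*(-241)/(-514) + 93249) = 1/((6/7)*(-241)*(-1/514) + 93249) = 1/(723/1799 + 93249) = 1/(167755674/1799) = 1799/167755674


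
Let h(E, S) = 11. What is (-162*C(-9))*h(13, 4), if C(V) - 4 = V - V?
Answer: -7128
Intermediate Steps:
C(V) = 4 (C(V) = 4 + (V - V) = 4 + 0 = 4)
(-162*C(-9))*h(13, 4) = -162*4*11 = -648*11 = -7128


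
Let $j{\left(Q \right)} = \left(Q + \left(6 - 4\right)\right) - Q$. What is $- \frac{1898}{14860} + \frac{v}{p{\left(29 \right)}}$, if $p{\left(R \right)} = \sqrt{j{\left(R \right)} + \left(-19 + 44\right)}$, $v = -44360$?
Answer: $- \frac{949}{7430} - \frac{44360 \sqrt{3}}{9} \approx -8537.2$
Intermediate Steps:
$j{\left(Q \right)} = 2$ ($j{\left(Q \right)} = \left(Q + 2\right) - Q = \left(2 + Q\right) - Q = 2$)
$p{\left(R \right)} = 3 \sqrt{3}$ ($p{\left(R \right)} = \sqrt{2 + \left(-19 + 44\right)} = \sqrt{2 + 25} = \sqrt{27} = 3 \sqrt{3}$)
$- \frac{1898}{14860} + \frac{v}{p{\left(29 \right)}} = - \frac{1898}{14860} - \frac{44360}{3 \sqrt{3}} = \left(-1898\right) \frac{1}{14860} - 44360 \frac{\sqrt{3}}{9} = - \frac{949}{7430} - \frac{44360 \sqrt{3}}{9}$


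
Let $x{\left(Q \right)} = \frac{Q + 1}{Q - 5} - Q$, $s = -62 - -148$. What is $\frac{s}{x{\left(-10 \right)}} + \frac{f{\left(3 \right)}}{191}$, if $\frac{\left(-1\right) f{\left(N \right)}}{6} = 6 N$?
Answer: $\frac{76406}{10123} \approx 7.5478$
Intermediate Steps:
$s = 86$ ($s = -62 + 148 = 86$)
$f{\left(N \right)} = - 36 N$ ($f{\left(N \right)} = - 6 \cdot 6 N = - 36 N$)
$x{\left(Q \right)} = - Q + \frac{1 + Q}{-5 + Q}$ ($x{\left(Q \right)} = \frac{1 + Q}{-5 + Q} - Q = - Q + \frac{1 + Q}{-5 + Q}$)
$\frac{s}{x{\left(-10 \right)}} + \frac{f{\left(3 \right)}}{191} = \frac{86}{\frac{1}{-5 - 10} \left(1 - \left(-10\right)^{2} + 6 \left(-10\right)\right)} + \frac{\left(-36\right) 3}{191} = \frac{86}{\frac{1}{-15} \left(1 - 100 - 60\right)} - \frac{108}{191} = \frac{86}{\left(- \frac{1}{15}\right) \left(1 - 100 - 60\right)} - \frac{108}{191} = \frac{86}{\left(- \frac{1}{15}\right) \left(-159\right)} - \frac{108}{191} = \frac{86}{\frac{53}{5}} - \frac{108}{191} = 86 \cdot \frac{5}{53} - \frac{108}{191} = \frac{430}{53} - \frac{108}{191} = \frac{76406}{10123}$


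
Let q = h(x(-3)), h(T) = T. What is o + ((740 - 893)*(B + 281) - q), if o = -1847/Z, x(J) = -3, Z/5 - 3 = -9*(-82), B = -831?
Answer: 311785018/3705 ≈ 84153.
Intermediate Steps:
Z = 3705 (Z = 15 + 5*(-9*(-82)) = 15 + 5*738 = 15 + 3690 = 3705)
q = -3
o = -1847/3705 ≈ -0.49852
o + ((740 - 893)*(B + 281) - q) = -1847/3705 + ((740 - 893)*(-831 + 281) - 1*(-3)) = -1847/3705 + (-153*(-550) + 3) = -1847/3705 + (84150 + 3) = -1847/3705 + 84153 = 311785018/3705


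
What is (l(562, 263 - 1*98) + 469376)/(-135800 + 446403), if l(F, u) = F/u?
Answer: 77447602/51249495 ≈ 1.5112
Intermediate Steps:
(l(562, 263 - 1*98) + 469376)/(-135800 + 446403) = (562/(263 - 1*98) + 469376)/(-135800 + 446403) = (562/(263 - 98) + 469376)/310603 = (562/165 + 469376)*(1/310603) = (77447602/165)*(1/310603) = 77447602/51249495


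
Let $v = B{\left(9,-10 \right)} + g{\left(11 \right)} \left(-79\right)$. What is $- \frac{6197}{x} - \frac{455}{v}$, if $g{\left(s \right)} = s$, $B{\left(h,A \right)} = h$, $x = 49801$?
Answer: $\frac{3466007}{8565772} \approx 0.40463$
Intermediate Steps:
$v = -860$ ($v = 9 + 11 \left(-79\right) = 9 - 869 = -860$)
$- \frac{6197}{x} - \frac{455}{v} = - \frac{6197}{49801} - \frac{455}{-860} = \left(-6197\right) \frac{1}{49801} - - \frac{91}{172} = - \frac{6197}{49801} + \frac{91}{172} = \frac{3466007}{8565772}$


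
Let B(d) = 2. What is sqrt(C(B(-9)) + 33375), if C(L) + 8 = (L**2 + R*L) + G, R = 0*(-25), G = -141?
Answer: sqrt(33230) ≈ 182.29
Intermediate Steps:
R = 0
C(L) = -149 + L**2 (C(L) = -8 + ((L**2 + 0*L) - 141) = -8 + ((L**2 + 0) - 141) = -8 + (L**2 - 141) = -8 + (-141 + L**2) = -149 + L**2)
sqrt(C(B(-9)) + 33375) = sqrt((-149 + 2**2) + 33375) = sqrt((-149 + 4) + 33375) = sqrt(-145 + 33375) = sqrt(33230)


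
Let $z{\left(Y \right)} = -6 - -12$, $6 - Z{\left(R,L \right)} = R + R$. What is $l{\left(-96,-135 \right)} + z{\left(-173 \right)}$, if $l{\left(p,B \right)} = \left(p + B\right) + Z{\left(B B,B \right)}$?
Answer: $-36669$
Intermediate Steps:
$Z{\left(R,L \right)} = 6 - 2 R$ ($Z{\left(R,L \right)} = 6 - \left(R + R\right) = 6 - 2 R$)
$z{\left(Y \right)} = 6$ ($z{\left(Y \right)} = -6 + 12 = 6$)
$l{\left(p,B \right)} = 6 + B + p - 2 B^{2}$ ($l{\left(p,B \right)} = \left(p + B\right) - \left(-6 + 2 B B\right) = \left(B + p\right) - \left(-6 + 2 B^{2}\right) = 6 + B + p - 2 B^{2}$)
$l{\left(-96,-135 \right)} + z{\left(-173 \right)} = \left(6 - 135 - 96 - 2 \left(-135\right)^{2}\right) + 6 = \left(6 - 135 - 96 - 36450\right) + 6 = -36675 + 6 = -36669$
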